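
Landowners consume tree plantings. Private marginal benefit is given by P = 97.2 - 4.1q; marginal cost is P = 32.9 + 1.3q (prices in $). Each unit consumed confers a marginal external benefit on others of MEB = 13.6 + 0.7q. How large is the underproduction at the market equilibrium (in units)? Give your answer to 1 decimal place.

Market equilibrium (private): 32.9 + 1.3q = 97.2 - 4.1q → q_m = 11.9074.
Social marginal benefit = demand + MEB = 110.8 - 3.4q.
Set SMB = MC: 110.8 - 3.4q = 32.9 + 1.3q → q* = 16.5745.
Gap = |11.9074 − 16.5745| = 4.6671.

4.7 units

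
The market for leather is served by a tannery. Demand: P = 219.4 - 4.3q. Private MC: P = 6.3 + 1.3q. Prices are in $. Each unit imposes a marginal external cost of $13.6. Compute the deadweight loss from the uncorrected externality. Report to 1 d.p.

DWL = $16.5

Market equilibrium (private): 6.3 + 1.3q = 219.4 - 4.3q → q_m = 38.0536.
Social marginal cost = private MC + MEC = 19.9 + 1.3q.
Set SMC = demand: 19.9 + 1.3q = 219.4 - 4.3q → q* = 35.6250.
The welfare-loss triangle has base |q_m − q*| and height MEC(q_m) (the vertical gap between SMC and demand is zero at q* and MEC at q_m).
DWL = ½ × 2.4286 × 13.6000 = 16.5145.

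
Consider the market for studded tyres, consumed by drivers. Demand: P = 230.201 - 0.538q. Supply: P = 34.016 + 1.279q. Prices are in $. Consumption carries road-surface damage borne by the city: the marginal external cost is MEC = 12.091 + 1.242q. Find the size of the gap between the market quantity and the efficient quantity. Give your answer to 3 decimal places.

47.791 units

Market equilibrium (private): 34.016 + 1.279q = 230.201 - 0.538q → q_m = 107.9719.
Social marginal benefit = demand − MEC = 218.110 - 1.780q.
Set SMB = MC: 218.110 - 1.780q = 34.016 + 1.279q → q* = 60.1811.
Gap = |107.9719 − 60.1811| = 47.7908.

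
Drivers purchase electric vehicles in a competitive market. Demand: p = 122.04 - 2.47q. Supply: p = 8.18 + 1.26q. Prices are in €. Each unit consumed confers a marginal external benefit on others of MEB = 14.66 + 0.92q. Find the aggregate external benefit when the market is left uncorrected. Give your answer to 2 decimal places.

Market equilibrium (private): 8.18 + 1.26q = 122.04 - 2.47q → q_m = 30.5255.
Total external benefit = ∫₀^{q_m} (14.66 + 0.92q) dq = 14.66×30.5255 + ½×0.92×30.5255² = 876.1347.

€876.13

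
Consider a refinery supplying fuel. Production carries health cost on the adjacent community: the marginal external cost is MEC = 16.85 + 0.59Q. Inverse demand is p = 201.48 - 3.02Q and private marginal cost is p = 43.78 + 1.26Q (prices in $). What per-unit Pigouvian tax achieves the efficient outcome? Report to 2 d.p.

Social marginal cost = private MC + MEC = 60.63 + 1.85Q.
Set SMC = demand: 60.63 + 1.85Q = 201.48 - 3.02Q → Q* = 28.9220.
The Pigouvian tax equals MEC at Q*: 16.85 + 0.59×28.9220 = 33.9140.

tax = $33.91 per unit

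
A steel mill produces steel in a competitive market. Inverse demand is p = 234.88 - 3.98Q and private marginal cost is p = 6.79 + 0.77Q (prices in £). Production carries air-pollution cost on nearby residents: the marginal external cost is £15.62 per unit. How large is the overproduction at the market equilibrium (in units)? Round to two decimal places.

Market equilibrium (private): 6.79 + 0.77Q = 234.88 - 3.98Q → Q_m = 48.0189.
Social marginal cost = private MC + MEC = 22.41 + 0.77Q.
Set SMC = demand: 22.41 + 0.77Q = 234.88 - 3.98Q → Q* = 44.7305.
Gap = |48.0189 − 44.7305| = 3.2884.

3.29 units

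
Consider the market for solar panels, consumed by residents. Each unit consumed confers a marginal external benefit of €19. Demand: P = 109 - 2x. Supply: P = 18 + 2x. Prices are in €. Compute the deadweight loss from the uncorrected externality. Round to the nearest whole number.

DWL = €45

Market equilibrium (private): 18 + 2x = 109 - 2x → x_m = 22.7500.
Social marginal benefit = demand + MEB = 128 - 2x.
Set SMB = MC: 128 - 2x = 18 + 2x → x* = 27.5000.
Height of the DWL triangle at x_m is SMB(x_m) − MC(x_m) = MEB(x_m) = 19.0000.
DWL = ½ × 4.7500 × 19.0000 = 45.1250.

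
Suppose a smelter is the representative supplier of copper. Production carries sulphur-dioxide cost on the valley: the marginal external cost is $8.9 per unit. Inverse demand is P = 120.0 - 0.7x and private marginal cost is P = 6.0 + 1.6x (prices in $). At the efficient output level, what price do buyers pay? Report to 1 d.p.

Social marginal cost = private MC + MEC = 14.9 + 1.6x.
Set SMC = demand: 14.9 + 1.6x = 120.0 - 0.7x → x* = 45.6957.
Consumer price on the demand curve at x*: 120.0 − 0.7×45.6957 = 88.0130.

P = $88.0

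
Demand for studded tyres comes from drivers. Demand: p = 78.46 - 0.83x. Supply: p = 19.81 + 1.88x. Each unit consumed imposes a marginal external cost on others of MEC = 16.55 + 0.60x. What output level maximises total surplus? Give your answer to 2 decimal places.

x* = 12.72

Social marginal benefit = demand − MEC = 61.91 - 1.43x.
Set SMB = MC: 61.91 - 1.43x = 19.81 + 1.88x → x* = 12.7190.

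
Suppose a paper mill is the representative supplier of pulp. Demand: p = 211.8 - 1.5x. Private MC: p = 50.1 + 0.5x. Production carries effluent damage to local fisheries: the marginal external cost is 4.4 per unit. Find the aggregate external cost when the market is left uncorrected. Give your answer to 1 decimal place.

355.7

Market equilibrium (private): 50.1 + 0.5x = 211.8 - 1.5x → x_m = 80.8500.
Total external cost = MEC × x_m = 4.4 × 80.8500 = 355.7400.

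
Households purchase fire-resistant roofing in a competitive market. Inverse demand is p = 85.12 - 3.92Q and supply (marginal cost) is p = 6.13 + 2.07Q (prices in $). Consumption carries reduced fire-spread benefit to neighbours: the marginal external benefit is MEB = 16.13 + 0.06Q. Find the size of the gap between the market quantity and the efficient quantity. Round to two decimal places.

Market equilibrium (private): 6.13 + 2.07Q = 85.12 - 3.92Q → Q_m = 13.1870.
Social marginal benefit = demand + MEB = 101.25 - 3.86Q.
Set SMB = MC: 101.25 - 3.86Q = 6.13 + 2.07Q → Q* = 16.0405.
Gap = |13.1870 − 16.0405| = 2.8535.

2.85 units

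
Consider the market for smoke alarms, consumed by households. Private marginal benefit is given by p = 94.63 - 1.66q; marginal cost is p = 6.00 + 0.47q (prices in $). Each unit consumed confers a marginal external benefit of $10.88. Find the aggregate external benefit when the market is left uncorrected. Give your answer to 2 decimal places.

Market equilibrium (private): 6.00 + 0.47q = 94.63 - 1.66q → q_m = 41.6103.
Total external benefit = MEB × q_m = 10.88 × 41.6103 = 452.7201.

$452.72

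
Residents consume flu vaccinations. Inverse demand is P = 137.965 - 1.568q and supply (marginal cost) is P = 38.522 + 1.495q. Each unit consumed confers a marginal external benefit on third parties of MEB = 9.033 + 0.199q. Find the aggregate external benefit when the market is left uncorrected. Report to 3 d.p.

Market equilibrium (private): 38.522 + 1.495q = 137.965 - 1.568q → q_m = 32.4659.
Total external benefit = ∫₀^{q_m} (9.033 + 0.199q) dq = 9.033×32.4659 + ½×0.199×32.4659² = 398.1409.

398.141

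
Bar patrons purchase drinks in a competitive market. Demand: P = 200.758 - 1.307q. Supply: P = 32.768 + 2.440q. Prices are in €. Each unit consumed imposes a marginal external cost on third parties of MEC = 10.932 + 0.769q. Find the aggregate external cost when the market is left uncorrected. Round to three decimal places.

€1262.968

Market equilibrium (private): 32.768 + 2.440q = 200.758 - 1.307q → q_m = 44.8332.
Total external cost = ∫₀^{q_m} (10.932 + 0.769q) dq = 10.932×44.8332 + ½×0.769×44.8332² = 1262.9676.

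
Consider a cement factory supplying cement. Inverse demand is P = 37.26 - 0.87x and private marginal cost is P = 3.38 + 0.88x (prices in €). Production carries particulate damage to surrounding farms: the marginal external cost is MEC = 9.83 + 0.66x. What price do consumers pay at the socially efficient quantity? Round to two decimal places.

P = €28.58

Social marginal cost = private MC + MEC = 13.21 + 1.54x.
Set SMC = demand: 13.21 + 1.54x = 37.26 - 0.87x → x* = 9.9793.
Consumer price on the demand curve at x*: 37.26 − 0.87×9.9793 = 28.5780.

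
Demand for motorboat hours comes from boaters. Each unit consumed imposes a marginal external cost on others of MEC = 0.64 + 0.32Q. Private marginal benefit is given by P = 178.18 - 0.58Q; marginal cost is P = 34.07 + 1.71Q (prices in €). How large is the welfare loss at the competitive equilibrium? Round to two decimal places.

DWL = €82.70

Market equilibrium (private): 34.07 + 1.71Q = 178.18 - 0.58Q → Q_m = 62.9301.
Social marginal benefit = demand − MEC = 177.54 - 0.90Q.
Set SMB = MC: 177.54 - 0.90Q = 34.07 + 1.71Q → Q* = 54.9693.
Height of the DWL triangle at Q_m is MC(Q_m) − SMB(Q_m) = MEC(Q_m) = 20.7776.
DWL = ½ × 7.9608 × 20.7776 = 82.7032.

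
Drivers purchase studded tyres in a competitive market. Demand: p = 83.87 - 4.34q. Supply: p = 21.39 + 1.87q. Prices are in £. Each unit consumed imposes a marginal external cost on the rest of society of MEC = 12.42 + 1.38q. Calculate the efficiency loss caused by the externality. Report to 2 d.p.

Market equilibrium (private): 21.39 + 1.87q = 83.87 - 4.34q → q_m = 10.0612.
Social marginal benefit = demand − MEC = 71.45 - 5.72q.
Set SMB = MC: 71.45 - 5.72q = 21.39 + 1.87q → q* = 6.5955.
The welfare-loss triangle has base |q_m − q*| and height MEC(q_m) (the vertical gap between SMB and MC is zero at q* and MEC at q_m).
DWL = ½ × 3.4657 × 26.3044 = 45.5816.

DWL = £45.58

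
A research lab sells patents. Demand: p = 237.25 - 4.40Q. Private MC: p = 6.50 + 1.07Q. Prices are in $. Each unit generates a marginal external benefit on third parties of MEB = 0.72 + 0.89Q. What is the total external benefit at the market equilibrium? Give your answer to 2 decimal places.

Market equilibrium (private): 6.50 + 1.07Q = 237.25 - 4.40Q → Q_m = 42.1846.
Total external benefit = ∫₀^{Q_m} (0.72 + 0.89Q) dQ = 0.72×42.1846 + ½×0.89×42.1846² = 822.2684.

$822.27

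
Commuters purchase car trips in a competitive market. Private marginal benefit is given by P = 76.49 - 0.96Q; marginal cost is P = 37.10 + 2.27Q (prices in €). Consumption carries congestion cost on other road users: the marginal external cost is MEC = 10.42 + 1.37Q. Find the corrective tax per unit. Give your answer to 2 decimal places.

tax = €19.05 per unit

Social marginal benefit = demand − MEC = 66.07 - 2.33Q.
Set SMB = MC: 66.07 - 2.33Q = 37.10 + 2.27Q → Q* = 6.2978.
The Pigouvian tax equals MEC at Q*: 10.42 + 1.37×6.2978 = 19.0480.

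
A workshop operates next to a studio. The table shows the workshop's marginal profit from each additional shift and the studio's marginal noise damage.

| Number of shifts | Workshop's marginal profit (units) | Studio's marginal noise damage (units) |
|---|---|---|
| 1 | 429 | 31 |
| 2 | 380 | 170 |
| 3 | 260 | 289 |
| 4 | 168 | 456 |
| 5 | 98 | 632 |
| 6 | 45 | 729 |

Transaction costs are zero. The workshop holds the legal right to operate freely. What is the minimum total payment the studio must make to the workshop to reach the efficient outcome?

571

Left alone the workshop would choose level 6 (marginal profit stays positive).
Efficient level: k* = 2 (marginal profit ≥ marginal noise damage through 2).
The studio must at least cover the workshop's forgone profit from cutting 6→2: 260 + 168 + 98 + 45 = 571.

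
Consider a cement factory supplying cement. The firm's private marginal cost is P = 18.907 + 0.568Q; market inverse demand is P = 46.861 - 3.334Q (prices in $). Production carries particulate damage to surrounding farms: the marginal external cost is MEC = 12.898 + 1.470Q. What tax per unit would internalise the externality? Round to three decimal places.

Social marginal cost = private MC + MEC = 31.805 + 2.038Q.
Set SMC = demand: 31.805 + 2.038Q = 46.861 - 3.334Q → Q* = 2.8027.
The Pigouvian tax equals MEC at Q*: 12.898 + 1.470×2.8027 = 17.0180.

tax = $17.018 per unit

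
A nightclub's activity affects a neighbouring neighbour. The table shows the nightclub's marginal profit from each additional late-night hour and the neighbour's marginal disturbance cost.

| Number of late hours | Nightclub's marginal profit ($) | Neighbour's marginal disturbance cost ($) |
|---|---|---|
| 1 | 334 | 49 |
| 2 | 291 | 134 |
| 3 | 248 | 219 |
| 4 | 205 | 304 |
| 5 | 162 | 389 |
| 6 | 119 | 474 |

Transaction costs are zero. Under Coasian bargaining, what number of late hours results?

Bargaining reaches the level where marginal profit last exceeds marginal disturbance cost.
That holds through level 3 (248 ≥ 219) but not at 4 (205 < 304).

3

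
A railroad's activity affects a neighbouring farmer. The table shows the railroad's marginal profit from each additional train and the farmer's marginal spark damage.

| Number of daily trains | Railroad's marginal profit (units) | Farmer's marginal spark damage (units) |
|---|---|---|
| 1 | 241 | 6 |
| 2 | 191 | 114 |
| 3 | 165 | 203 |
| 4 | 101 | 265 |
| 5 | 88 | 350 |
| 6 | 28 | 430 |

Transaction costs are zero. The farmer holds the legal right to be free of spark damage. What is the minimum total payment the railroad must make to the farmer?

120

Efficient level: marginal profit ≥ marginal spark damage through level 2, so k* = 2.
With the farmer holding the right, the railroad must at least compensate total damage at k*: 6 + 114 = 120.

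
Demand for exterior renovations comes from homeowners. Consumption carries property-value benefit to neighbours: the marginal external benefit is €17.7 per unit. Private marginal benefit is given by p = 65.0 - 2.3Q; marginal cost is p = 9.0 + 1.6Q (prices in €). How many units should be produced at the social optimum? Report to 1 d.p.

Social marginal benefit = demand + MEB = 82.7 - 2.3Q.
Set SMB = MC: 82.7 - 2.3Q = 9.0 + 1.6Q → Q* = 18.8974.

Q* = 18.9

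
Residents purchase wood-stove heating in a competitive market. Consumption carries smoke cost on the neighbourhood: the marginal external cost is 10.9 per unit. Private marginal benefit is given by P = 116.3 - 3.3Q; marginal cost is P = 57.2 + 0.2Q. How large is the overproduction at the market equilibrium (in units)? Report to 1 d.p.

3.1 units

Market equilibrium (private): 57.2 + 0.2Q = 116.3 - 3.3Q → Q_m = 16.8857.
Social marginal benefit = demand − MEC = 105.4 - 3.3Q.
Set SMB = MC: 105.4 - 3.3Q = 57.2 + 0.2Q → Q* = 13.7714.
Gap = |16.8857 − 13.7714| = 3.1143.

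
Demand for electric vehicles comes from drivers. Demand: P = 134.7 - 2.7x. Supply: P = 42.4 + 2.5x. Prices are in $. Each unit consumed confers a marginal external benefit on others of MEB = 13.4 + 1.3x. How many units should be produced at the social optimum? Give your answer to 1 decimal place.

x* = 27.1

Social marginal benefit = demand + MEB = 148.1 - 1.4x.
Set SMB = MC: 148.1 - 1.4x = 42.4 + 2.5x → x* = 27.1026.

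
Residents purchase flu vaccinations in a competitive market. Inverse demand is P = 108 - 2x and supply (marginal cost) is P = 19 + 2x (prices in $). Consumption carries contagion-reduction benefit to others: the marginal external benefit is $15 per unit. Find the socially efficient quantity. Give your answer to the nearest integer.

x* = 26

Social marginal benefit = demand + MEB = 123 - 2x.
Set SMB = MC: 123 - 2x = 19 + 2x → x* = 26.0000.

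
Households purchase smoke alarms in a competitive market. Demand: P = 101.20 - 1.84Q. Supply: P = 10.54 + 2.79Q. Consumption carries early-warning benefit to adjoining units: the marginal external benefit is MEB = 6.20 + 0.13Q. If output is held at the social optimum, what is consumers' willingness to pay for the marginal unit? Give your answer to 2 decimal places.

Social marginal benefit = demand + MEB = 107.40 - 1.71Q.
Set SMB = MC: 107.40 - 1.71Q = 10.54 + 2.79Q → Q* = 21.5244.
Consumer price on the demand curve at Q*: 101.20 − 1.84×21.5244 = 61.5951.

P = 61.60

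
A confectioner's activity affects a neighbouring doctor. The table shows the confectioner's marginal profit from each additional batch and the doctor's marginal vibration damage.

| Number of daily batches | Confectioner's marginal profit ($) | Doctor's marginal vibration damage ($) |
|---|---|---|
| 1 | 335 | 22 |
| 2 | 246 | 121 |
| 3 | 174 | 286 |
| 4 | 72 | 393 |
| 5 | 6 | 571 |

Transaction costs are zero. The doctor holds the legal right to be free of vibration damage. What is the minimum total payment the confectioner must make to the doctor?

Efficient level: marginal profit ≥ marginal vibration damage through level 2, so k* = 2.
With the doctor holding the right, the confectioner must at least compensate total damage at k*: 22 + 121 = 143.

$143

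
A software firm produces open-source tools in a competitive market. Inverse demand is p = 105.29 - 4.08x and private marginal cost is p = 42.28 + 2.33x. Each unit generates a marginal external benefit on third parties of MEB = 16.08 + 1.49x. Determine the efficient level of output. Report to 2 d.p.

x* = 16.08

Social marginal cost = private MC − MEB = 26.20 + 0.84x.
Set SMC = demand: 26.20 + 0.84x = 105.29 - 4.08x → x* = 16.0752.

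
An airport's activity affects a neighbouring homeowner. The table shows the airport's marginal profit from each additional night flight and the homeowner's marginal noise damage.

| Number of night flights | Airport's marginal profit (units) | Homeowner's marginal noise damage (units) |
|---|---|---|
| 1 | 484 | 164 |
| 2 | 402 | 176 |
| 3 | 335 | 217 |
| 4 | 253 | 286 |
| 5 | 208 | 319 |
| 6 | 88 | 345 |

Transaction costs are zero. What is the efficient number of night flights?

Bargaining reaches the level where marginal profit last exceeds marginal noise damage.
That holds through level 3 (335 ≥ 217) but not at 4 (253 < 286).

3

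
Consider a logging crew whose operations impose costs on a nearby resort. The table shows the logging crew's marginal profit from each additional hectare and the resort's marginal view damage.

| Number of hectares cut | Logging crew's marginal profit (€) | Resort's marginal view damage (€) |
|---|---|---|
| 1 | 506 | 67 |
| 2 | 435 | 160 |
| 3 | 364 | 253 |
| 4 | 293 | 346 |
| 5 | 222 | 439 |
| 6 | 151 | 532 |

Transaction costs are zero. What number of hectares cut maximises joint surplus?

3

Bargaining reaches the level where marginal profit last exceeds marginal view damage.
That holds through level 3 (364 ≥ 253) but not at 4 (293 < 346).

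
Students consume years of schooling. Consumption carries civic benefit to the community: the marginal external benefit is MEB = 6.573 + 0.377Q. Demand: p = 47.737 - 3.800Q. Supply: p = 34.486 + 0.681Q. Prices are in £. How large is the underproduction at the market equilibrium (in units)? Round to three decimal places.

1.873 units

Market equilibrium (private): 34.486 + 0.681Q = 47.737 - 3.800Q → Q_m = 2.9572.
Social marginal benefit = demand + MEB = 54.310 - 3.423Q.
Set SMB = MC: 54.310 - 3.423Q = 34.486 + 0.681Q → Q* = 4.8304.
Gap = |2.9572 − 4.8304| = 1.8732.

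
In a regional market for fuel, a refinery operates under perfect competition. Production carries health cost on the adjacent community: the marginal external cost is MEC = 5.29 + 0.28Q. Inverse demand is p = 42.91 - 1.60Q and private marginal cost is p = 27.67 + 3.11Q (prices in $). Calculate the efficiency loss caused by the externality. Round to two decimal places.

Market equilibrium (private): 27.67 + 3.11Q = 42.91 - 1.60Q → Q_m = 3.2357.
Social marginal cost = private MC + MEC = 32.96 + 3.39Q.
Set SMC = demand: 32.96 + 3.39Q = 42.91 - 1.60Q → Q* = 1.9940.
The welfare-loss triangle has base |Q_m − Q*| and height MEC(Q_m) (the vertical gap between SMC and demand is zero at Q* and MEC at Q_m).
DWL = ½ × 1.2417 × 6.1960 = 3.8468.

DWL = $3.85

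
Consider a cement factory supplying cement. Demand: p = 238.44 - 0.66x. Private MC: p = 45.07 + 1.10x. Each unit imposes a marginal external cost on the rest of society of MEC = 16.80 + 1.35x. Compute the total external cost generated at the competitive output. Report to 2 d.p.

9993.91

Market equilibrium (private): 45.07 + 1.10x = 238.44 - 0.66x → x_m = 109.8693.
Total external cost = ∫₀^{x_m} (16.80 + 1.35x) dx = 16.80×109.8693 + ½×1.35×109.8693² = 9993.9068.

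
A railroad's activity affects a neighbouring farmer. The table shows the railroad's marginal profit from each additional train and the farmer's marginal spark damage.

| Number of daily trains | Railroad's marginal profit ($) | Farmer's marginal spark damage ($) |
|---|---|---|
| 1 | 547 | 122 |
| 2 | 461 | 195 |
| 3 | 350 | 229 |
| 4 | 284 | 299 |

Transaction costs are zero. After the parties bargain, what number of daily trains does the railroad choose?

3

Bargaining reaches the level where marginal profit last exceeds marginal spark damage.
That holds through level 3 (350 ≥ 229) but not at 4 (284 < 299).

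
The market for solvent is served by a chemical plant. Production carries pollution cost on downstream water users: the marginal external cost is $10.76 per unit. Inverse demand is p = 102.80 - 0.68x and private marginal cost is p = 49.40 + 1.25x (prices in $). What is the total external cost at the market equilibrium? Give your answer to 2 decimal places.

Market equilibrium (private): 49.40 + 1.25x = 102.80 - 0.68x → x_m = 27.6684.
Total external cost = MEC × x_m = 10.76 × 27.6684 = 297.7120.

$297.71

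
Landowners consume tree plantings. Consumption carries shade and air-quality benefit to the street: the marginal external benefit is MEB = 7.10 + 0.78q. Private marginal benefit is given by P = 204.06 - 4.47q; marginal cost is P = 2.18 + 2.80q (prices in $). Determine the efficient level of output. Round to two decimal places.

Social marginal benefit = demand + MEB = 211.16 - 3.69q.
Set SMB = MC: 211.16 - 3.69q = 2.18 + 2.80q → q* = 32.2003.

q* = 32.20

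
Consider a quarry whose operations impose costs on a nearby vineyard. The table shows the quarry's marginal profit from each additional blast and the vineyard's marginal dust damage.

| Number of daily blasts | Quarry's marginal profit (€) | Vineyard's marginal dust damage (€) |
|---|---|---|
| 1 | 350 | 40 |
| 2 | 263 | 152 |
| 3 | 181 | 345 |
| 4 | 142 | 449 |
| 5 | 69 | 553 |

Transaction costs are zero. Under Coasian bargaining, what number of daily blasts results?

2

Bargaining reaches the level where marginal profit last exceeds marginal dust damage.
That holds through level 2 (263 ≥ 152) but not at 3 (181 < 345).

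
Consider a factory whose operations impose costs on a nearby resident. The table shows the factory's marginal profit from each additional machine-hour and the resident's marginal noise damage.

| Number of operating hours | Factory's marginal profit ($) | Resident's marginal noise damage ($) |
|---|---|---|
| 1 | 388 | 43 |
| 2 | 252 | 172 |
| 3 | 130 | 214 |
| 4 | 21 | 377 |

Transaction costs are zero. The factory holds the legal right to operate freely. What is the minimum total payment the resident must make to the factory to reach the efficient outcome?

Left alone the factory would choose level 4 (marginal profit stays positive).
Efficient level: k* = 2 (marginal profit ≥ marginal noise damage through 2).
The resident must at least cover the factory's forgone profit from cutting 4→2: 130 + 21 = 151.

$151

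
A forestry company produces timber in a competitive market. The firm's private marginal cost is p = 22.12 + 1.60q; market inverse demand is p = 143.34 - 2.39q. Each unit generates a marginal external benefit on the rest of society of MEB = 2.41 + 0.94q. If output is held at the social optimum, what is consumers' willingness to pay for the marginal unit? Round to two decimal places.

Social marginal cost = private MC − MEB = 19.71 + 0.66q.
Set SMC = demand: 19.71 + 0.66q = 143.34 - 2.39q → q* = 40.5344.
Consumer price on the demand curve at q*: 143.34 − 2.39×40.5344 = 46.4628.

P = 46.46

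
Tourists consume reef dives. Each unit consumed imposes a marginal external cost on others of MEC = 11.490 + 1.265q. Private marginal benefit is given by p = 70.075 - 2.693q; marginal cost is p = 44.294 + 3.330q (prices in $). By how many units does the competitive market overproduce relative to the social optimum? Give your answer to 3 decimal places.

2.320 units

Market equilibrium (private): 44.294 + 3.330q = 70.075 - 2.693q → q_m = 4.2804.
Social marginal benefit = demand − MEC = 58.585 - 3.958q.
Set SMB = MC: 58.585 - 3.958q = 44.294 + 3.330q → q* = 1.9609.
Gap = |4.2804 − 1.9609| = 2.3195.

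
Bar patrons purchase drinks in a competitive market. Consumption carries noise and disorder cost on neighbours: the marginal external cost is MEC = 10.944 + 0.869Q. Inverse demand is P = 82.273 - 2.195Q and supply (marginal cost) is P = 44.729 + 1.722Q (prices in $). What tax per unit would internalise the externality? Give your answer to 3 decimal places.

Social marginal benefit = demand − MEC = 71.329 - 3.064Q.
Set SMB = MC: 71.329 - 3.064Q = 44.729 + 1.722Q → Q* = 5.5579.
The Pigouvian tax equals MEC at Q*: 10.944 + 0.869×5.5579 = 15.7738.

tax = $15.774 per unit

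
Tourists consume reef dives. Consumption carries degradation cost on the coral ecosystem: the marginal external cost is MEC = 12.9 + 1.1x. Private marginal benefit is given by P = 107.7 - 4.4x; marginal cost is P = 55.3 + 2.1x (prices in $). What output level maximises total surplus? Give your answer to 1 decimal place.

x* = 5.2

Social marginal benefit = demand − MEC = 94.8 - 5.5x.
Set SMB = MC: 94.8 - 5.5x = 55.3 + 2.1x → x* = 5.1974.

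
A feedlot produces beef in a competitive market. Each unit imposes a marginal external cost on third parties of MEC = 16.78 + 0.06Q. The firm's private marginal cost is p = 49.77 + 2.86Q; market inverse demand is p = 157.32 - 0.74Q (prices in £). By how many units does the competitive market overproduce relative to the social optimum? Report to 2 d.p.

5.07 units

Market equilibrium (private): 49.77 + 2.86Q = 157.32 - 0.74Q → Q_m = 29.8750.
Social marginal cost = private MC + MEC = 66.55 + 2.92Q.
Set SMC = demand: 66.55 + 2.92Q = 157.32 - 0.74Q → Q* = 24.8005.
Gap = |29.8750 − 24.8005| = 5.0745.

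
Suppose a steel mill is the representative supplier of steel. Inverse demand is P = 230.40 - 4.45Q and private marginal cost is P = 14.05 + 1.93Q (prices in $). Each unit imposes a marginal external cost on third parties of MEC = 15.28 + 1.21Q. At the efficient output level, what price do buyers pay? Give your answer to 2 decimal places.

P = $112.51

Social marginal cost = private MC + MEC = 29.33 + 3.14Q.
Set SMC = demand: 29.33 + 3.14Q = 230.40 - 4.45Q → Q* = 26.4914.
Consumer price on the demand curve at Q*: 230.40 − 4.45×26.4914 = 112.5133.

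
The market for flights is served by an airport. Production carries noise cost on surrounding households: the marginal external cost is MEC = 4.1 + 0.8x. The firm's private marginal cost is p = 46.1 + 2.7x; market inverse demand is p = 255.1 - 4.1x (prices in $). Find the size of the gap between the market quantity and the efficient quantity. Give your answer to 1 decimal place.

Market equilibrium (private): 46.1 + 2.7x = 255.1 - 4.1x → x_m = 30.7353.
Social marginal cost = private MC + MEC = 50.2 + 3.5x.
Set SMC = demand: 50.2 + 3.5x = 255.1 - 4.1x → x* = 26.9605.
Gap = |30.7353 − 26.9605| = 3.7748.

3.8 units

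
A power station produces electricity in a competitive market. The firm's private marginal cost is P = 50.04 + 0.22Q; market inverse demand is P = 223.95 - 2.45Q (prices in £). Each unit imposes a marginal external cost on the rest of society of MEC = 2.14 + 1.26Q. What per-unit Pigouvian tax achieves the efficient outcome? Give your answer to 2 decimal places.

tax = £57.21 per unit

Social marginal cost = private MC + MEC = 52.18 + 1.48Q.
Set SMC = demand: 52.18 + 1.48Q = 223.95 - 2.45Q → Q* = 43.7074.
The Pigouvian tax equals MEC at Q*: 2.14 + 1.26×43.7074 = 57.2113.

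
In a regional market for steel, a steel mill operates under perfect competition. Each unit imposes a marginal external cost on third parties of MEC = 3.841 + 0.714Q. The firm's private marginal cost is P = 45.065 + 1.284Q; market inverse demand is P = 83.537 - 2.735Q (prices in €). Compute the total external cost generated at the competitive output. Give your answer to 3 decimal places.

Market equilibrium (private): 45.065 + 1.284Q = 83.537 - 2.735Q → Q_m = 9.5725.
Total external cost = ∫₀^{Q_m} (3.841 + 0.714Q) dQ = 3.841×9.5725 + ½×0.714×9.5725² = 69.4809.

€69.481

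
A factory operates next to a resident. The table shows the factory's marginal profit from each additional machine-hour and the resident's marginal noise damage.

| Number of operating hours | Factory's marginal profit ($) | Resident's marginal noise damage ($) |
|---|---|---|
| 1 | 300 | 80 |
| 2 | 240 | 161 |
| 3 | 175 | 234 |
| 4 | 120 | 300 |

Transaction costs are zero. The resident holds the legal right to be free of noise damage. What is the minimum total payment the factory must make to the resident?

$241

Efficient level: marginal profit ≥ marginal noise damage through level 2, so k* = 2.
With the resident holding the right, the factory must at least compensate total damage at k*: 80 + 161 = 241.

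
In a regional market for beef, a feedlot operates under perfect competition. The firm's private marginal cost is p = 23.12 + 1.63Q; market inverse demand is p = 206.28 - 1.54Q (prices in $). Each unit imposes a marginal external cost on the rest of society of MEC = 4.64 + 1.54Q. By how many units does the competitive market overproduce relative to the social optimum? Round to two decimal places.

Market equilibrium (private): 23.12 + 1.63Q = 206.28 - 1.54Q → Q_m = 57.7792.
Social marginal cost = private MC + MEC = 27.76 + 3.17Q.
Set SMC = demand: 27.76 + 3.17Q = 206.28 - 1.54Q → Q* = 37.9023.
Gap = |57.7792 − 37.9023| = 19.8769.

19.88 units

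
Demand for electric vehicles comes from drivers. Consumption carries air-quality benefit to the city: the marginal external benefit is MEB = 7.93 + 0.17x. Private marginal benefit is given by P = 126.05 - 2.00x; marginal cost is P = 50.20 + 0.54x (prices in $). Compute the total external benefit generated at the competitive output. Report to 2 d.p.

$312.61

Market equilibrium (private): 50.20 + 0.54x = 126.05 - 2.00x → x_m = 29.8622.
Total external benefit = ∫₀^{x_m} (7.93 + 0.17x) dx = 7.93×29.8622 + ½×0.17×29.8622² = 312.6061.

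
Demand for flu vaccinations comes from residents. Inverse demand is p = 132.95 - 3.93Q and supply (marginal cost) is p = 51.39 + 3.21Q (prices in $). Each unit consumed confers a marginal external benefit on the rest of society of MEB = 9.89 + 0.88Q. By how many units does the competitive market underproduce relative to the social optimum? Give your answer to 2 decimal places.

Market equilibrium (private): 51.39 + 3.21Q = 132.95 - 3.93Q → Q_m = 11.4230.
Social marginal benefit = demand + MEB = 142.84 - 3.05Q.
Set SMB = MC: 142.84 - 3.05Q = 51.39 + 3.21Q → Q* = 14.6086.
Gap = |11.4230 − 14.6086| = 3.1856.

3.19 units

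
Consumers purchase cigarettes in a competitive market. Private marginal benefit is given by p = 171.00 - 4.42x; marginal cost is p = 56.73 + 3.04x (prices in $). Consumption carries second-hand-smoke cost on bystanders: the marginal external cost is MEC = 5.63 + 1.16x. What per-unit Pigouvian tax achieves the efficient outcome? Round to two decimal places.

tax = $20.25 per unit

Social marginal benefit = demand − MEC = 165.37 - 5.58x.
Set SMB = MC: 165.37 - 5.58x = 56.73 + 3.04x → x* = 12.6032.
The Pigouvian tax equals MEC at x*: 5.63 + 1.16×12.6032 = 20.2497.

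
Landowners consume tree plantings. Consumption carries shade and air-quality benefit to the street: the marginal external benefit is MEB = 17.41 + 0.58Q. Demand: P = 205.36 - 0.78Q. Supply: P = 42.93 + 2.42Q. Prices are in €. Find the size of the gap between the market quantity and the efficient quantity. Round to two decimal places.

17.88 units

Market equilibrium (private): 42.93 + 2.42Q = 205.36 - 0.78Q → Q_m = 50.7594.
Social marginal benefit = demand + MEB = 222.77 - 0.20Q.
Set SMB = MC: 222.77 - 0.20Q = 42.93 + 2.42Q → Q* = 68.6412.
Gap = |50.7594 − 68.6412| = 17.8818.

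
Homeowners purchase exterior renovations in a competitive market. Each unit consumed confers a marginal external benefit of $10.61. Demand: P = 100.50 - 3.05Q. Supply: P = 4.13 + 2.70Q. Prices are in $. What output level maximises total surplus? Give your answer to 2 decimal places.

Social marginal benefit = demand + MEB = 111.11 - 3.05Q.
Set SMB = MC: 111.11 - 3.05Q = 4.13 + 2.70Q → Q* = 18.6052.

Q* = 18.61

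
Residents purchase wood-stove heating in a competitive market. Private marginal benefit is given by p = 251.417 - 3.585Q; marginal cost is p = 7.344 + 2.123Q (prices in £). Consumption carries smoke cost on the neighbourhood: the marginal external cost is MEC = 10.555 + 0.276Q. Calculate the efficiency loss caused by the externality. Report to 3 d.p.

DWL = £41.763

Market equilibrium (private): 7.344 + 2.123Q = 251.417 - 3.585Q → Q_m = 42.7598.
Social marginal benefit = demand − MEC = 240.862 - 3.861Q.
Set SMB = MC: 240.862 - 3.861Q = 7.344 + 2.123Q → Q* = 39.0237.
The loss is the area between SMB and MC from Q* to Q_m; with linear curves that's a triangle of height MEC(Q_m).
DWL = ½ × 3.7361 × 22.3567 = 41.7634.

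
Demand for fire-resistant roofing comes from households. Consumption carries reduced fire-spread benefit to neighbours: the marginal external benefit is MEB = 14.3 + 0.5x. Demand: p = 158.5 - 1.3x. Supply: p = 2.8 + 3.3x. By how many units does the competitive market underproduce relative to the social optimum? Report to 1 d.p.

7.6 units

Market equilibrium (private): 2.8 + 3.3x = 158.5 - 1.3x → x_m = 33.8478.
Social marginal benefit = demand + MEB = 172.8 - 0.8x.
Set SMB = MC: 172.8 - 0.8x = 2.8 + 3.3x → x* = 41.4634.
Gap = |33.8478 − 41.4634| = 7.6156.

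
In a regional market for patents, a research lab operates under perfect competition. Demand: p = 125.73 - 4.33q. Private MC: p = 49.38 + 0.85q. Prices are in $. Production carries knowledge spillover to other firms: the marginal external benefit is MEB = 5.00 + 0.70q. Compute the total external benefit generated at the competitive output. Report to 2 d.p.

Market equilibrium (private): 49.38 + 0.85q = 125.73 - 4.33q → q_m = 14.7394.
Total external benefit = ∫₀^{q_m} (5.00 + 0.70q) dq = 5.00×14.7394 + ½×0.70×14.7394² = 149.7345.

$149.73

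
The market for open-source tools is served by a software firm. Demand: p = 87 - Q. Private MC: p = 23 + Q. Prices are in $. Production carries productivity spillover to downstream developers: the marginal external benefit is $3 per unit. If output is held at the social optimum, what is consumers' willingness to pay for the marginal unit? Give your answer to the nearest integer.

Social marginal cost = private MC − MEB = 20 + Q.
Set SMC = demand: 20 + Q = 87 - Q → Q* = 33.5000.
Consumer price on the demand curve at Q*: 87 − 1×33.5000 = 53.5000.

P = $54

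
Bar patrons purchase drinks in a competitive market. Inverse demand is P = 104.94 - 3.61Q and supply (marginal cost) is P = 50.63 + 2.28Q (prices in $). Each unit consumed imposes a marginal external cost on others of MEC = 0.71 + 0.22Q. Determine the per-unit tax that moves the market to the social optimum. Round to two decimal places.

tax = $2.64 per unit

Social marginal benefit = demand − MEC = 104.23 - 3.83Q.
Set SMB = MC: 104.23 - 3.83Q = 50.63 + 2.28Q → Q* = 8.7725.
The Pigouvian tax equals MEC at Q*: 0.71 + 0.22×8.7725 = 2.6400.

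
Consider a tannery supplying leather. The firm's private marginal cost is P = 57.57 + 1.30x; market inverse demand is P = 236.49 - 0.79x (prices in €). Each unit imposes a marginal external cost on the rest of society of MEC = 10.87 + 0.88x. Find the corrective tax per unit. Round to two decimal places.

tax = €60.66 per unit

Social marginal cost = private MC + MEC = 68.44 + 2.18x.
Set SMC = demand: 68.44 + 2.18x = 236.49 - 0.79x → x* = 56.5825.
The Pigouvian tax equals MEC at x*: 10.87 + 0.88×56.5825 = 60.6626.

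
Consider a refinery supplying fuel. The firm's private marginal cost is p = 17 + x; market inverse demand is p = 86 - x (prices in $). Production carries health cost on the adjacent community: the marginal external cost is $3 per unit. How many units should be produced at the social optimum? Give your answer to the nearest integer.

x* = 33

Social marginal cost = private MC + MEC = 20 + x.
Set SMC = demand: 20 + x = 86 - x → x* = 33.0000.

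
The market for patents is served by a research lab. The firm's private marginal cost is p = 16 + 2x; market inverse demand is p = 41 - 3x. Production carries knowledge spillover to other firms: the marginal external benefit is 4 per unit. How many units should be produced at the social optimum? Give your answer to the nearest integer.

x* = 6

Social marginal cost = private MC − MEB = 12 + 2x.
Set SMC = demand: 12 + 2x = 41 - 3x → x* = 5.8000.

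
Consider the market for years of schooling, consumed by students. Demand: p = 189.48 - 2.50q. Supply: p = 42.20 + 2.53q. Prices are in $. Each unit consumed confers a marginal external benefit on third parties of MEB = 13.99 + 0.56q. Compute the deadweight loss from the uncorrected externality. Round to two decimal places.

DWL = $103.29

Market equilibrium (private): 42.20 + 2.53q = 189.48 - 2.50q → q_m = 29.2803.
Social marginal benefit = demand + MEB = 203.47 - 1.94q.
Set SMB = MC: 203.47 - 1.94q = 42.20 + 2.53q → q* = 36.0783.
The loss is the area between SMB and MC from q* to q_m; with linear curves that's a triangle of height MEB(q_m).
DWL = ½ × 6.7980 × 30.3870 = 103.2854.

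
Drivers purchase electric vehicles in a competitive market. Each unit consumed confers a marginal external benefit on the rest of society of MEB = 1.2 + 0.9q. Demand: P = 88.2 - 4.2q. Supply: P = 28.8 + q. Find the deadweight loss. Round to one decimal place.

DWL = 15.3

Market equilibrium (private): 28.8 + q = 88.2 - 4.2q → q_m = 11.4231.
Social marginal benefit = demand + MEB = 89.4 - 3.3q.
Set SMB = MC: 89.4 - 3.3q = 28.8 + q → q* = 14.0930.
The welfare-loss triangle has base |q_m − q*| and height MEB(q_m) (the vertical gap between SMB and MC is zero at q* and MEB at q_m).
DWL = ½ × 2.6699 × 11.4808 = 15.3263.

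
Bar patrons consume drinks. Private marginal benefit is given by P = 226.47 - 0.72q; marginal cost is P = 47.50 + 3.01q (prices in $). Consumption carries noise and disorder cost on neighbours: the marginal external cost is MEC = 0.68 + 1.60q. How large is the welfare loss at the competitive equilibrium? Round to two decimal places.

Market equilibrium (private): 47.50 + 3.01q = 226.47 - 0.72q → q_m = 47.9812.
Social marginal benefit = demand − MEC = 225.79 - 2.32q.
Set SMB = MC: 225.79 - 2.32q = 47.50 + 3.01q → q* = 33.4503.
The loss is the area between SMB and MC from q* to q_m; with linear curves that's a triangle of height MEC(q_m).
DWL = ½ × 14.5309 × 77.4500 = 562.7091.

DWL = $562.71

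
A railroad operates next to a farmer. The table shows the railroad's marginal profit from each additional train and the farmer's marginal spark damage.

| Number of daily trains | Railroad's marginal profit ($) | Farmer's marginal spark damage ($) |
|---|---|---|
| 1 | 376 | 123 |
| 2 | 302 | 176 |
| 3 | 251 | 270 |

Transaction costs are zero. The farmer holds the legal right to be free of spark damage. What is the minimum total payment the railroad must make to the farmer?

$299

Efficient level: marginal profit ≥ marginal spark damage through level 2, so k* = 2.
With the farmer holding the right, the railroad must at least compensate total damage at k*: 123 + 176 = 299.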